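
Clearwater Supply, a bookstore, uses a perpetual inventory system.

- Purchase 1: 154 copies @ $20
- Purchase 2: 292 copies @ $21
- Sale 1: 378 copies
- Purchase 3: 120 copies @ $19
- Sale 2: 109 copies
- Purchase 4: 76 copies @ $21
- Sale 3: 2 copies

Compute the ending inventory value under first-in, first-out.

Ending inventory = $3,059

Sale 1 (378) [FIFO — oldest first]: 154 @ $20 + 224 @ $21 = $7,784
Sale 2 (109) [FIFO — oldest first]: 68 @ $21 + 41 @ $19 = $2,207
Sale 3 (2) [FIFO — oldest first]: 2 @ $19 = $38
Total COGS = $7,784 + $2,207 + $38 = $10,029
Ending inventory: 77 @ $19 + 76 @ $21 = $3,059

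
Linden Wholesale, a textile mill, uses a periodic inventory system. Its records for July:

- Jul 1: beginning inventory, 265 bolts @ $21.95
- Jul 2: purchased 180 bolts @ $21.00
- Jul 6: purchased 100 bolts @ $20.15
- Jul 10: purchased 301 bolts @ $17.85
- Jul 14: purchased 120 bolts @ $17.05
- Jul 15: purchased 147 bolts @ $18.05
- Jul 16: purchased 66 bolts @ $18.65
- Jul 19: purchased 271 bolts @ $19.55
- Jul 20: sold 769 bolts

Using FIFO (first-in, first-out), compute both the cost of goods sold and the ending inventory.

Jul 20, 769 sold [FIFO — oldest first]: 265 @ $21.95 + 180 @ $21.00 + 100 @ $20.15 + 224 @ $17.85 = $15,610.15
Ending inventory: 77 @ $17.85 + 120 @ $17.05 + 147 @ $18.05 + 66 @ $18.65 + 271 @ $19.55 = $12,602.75

COGS = $15,610.15; ending inventory = $12,602.75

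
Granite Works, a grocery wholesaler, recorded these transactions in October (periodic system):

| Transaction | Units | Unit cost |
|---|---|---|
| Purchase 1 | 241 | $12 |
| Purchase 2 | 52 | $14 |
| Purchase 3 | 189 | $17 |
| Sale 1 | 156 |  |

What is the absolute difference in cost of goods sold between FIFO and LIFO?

$780

FIFO COGS: 156 @ $12 = $1,872
LIFO COGS: 156 @ $17 = $2,652
Difference = |$1,872 − $2,652| = $780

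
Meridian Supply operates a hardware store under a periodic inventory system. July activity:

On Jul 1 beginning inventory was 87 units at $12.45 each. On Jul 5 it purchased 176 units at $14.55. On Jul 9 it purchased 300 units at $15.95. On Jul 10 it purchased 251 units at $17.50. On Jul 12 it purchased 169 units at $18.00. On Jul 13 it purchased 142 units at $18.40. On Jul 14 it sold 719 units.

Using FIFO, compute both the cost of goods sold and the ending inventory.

Jul 14, 719 sold [FIFO — oldest first]: 87 @ $12.45 + 176 @ $14.55 + 300 @ $15.95 + 156 @ $17.50 = $11,158.95
Ending inventory: 95 @ $17.50 + 169 @ $18.00 + 142 @ $18.40 = $7,317.30

COGS = $11,158.95; ending inventory = $7,317.30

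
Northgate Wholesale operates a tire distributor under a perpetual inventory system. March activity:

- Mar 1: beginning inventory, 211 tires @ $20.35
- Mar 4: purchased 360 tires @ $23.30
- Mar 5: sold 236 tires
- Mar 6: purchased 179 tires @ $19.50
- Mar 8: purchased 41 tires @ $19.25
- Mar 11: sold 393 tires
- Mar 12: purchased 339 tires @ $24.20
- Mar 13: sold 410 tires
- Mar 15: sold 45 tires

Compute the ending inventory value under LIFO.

Ending inventory = $936.10

Mar 5, 236 sold [LIFO — newest first]: 236 @ $23.30 = $5,498.80
Mar 11, 393 sold [LIFO — newest first]: 41 @ $19.25 + 179 @ $19.50 + 124 @ $23.30 + 49 @ $20.35 = $8,166.10
Mar 13, 410 sold [LIFO — newest first]: 339 @ $24.20 + 71 @ $20.35 = $9,648.65
Mar 15, 45 sold [LIFO — newest first]: 45 @ $20.35 = $915.75
Total COGS = $5,498.80 + $8,166.10 + $9,648.65 + $915.75 = $24,229.30
Ending inventory: 46 @ $20.35 = $936.10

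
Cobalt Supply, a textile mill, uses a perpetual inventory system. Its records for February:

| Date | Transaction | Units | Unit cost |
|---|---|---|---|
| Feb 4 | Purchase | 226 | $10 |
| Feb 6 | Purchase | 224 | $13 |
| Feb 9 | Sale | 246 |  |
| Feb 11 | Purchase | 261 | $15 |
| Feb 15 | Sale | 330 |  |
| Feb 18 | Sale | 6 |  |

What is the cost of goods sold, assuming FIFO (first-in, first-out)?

COGS = $7,152

Feb 9, 246 sold [FIFO — oldest first]: 226 @ $10 + 20 @ $13 = $2,520
Feb 15, 330 sold [FIFO — oldest first]: 204 @ $13 + 126 @ $15 = $4,542
Feb 18, 6 sold [FIFO — oldest first]: 6 @ $15 = $90
Total COGS = $2,520 + $4,542 + $90 = $7,152
Ending inventory: 129 @ $15 = $1,935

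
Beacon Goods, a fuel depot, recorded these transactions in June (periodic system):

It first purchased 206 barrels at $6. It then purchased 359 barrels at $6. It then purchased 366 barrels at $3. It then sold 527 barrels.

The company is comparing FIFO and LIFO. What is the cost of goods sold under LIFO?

COGS = $2,064

FIFO COGS: 206 @ $6 + 321 @ $6 = $3,162
LIFO COGS: 366 @ $3 + 161 @ $6 = $2,064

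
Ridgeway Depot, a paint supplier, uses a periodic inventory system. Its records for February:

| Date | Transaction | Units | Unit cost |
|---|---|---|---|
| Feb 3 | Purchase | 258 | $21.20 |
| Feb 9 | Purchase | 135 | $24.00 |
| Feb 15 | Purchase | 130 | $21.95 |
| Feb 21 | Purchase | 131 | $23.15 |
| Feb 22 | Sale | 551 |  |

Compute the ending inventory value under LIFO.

Ending inventory = $2,183.60

Feb 22, 551 sold [LIFO — newest first]: 131 @ $23.15 + 130 @ $21.95 + 135 @ $24.00 + 155 @ $21.20 = $12,412.15
Ending inventory: 103 @ $21.20 = $2,183.60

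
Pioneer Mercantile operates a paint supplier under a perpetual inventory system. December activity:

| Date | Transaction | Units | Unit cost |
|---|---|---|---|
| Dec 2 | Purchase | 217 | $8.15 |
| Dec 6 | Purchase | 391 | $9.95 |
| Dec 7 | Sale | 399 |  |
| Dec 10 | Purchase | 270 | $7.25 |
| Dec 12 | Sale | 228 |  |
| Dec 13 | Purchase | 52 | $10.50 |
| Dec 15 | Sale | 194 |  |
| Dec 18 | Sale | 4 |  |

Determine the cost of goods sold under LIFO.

COGS = $7,306.75

Dec 7, 399 sold [LIFO — newest first]: 391 @ $9.95 + 8 @ $8.15 = $3,955.65
Dec 12, 228 sold [LIFO — newest first]: 228 @ $7.25 = $1,653.00
Dec 15, 194 sold [LIFO — newest first]: 52 @ $10.50 + 42 @ $7.25 + 100 @ $8.15 = $1,665.50
Dec 18, 4 sold [LIFO — newest first]: 4 @ $8.15 = $32.60
Total COGS = $3,955.65 + $1,653.00 + $1,665.50 + $32.60 = $7,306.75
Ending inventory: 105 @ $8.15 = $855.75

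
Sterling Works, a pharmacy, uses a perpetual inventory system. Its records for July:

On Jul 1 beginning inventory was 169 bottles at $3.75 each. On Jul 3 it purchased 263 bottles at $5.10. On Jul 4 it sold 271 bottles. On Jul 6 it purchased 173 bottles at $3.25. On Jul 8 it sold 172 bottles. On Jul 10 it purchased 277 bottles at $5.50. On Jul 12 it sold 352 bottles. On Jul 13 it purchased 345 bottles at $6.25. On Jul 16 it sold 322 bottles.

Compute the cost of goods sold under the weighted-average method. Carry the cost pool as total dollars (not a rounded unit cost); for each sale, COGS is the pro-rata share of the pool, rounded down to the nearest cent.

COGS = $5,559.34

After Jul 1: 169 on hand, pool $633.75 (≈ $3.7500 each)
After Jul 3: 432 on hand, pool $1,975.05 (≈ $4.5719 each)
Jul 4, sell 271: 271/432 × $1,975.05 → $1,238.97
After Jul 6: 334 on hand, pool $1,298.33 (≈ $3.8872 each)
Jul 8, sell 172: 172/334 × $1,298.33 → $668.60
After Jul 10: 439 on hand, pool $2,153.23 (≈ $4.9049 each)
Jul 12, sell 352: 352/439 × $2,153.23 → $1,726.50
After Jul 13: 432 on hand, pool $2,582.98 (≈ $5.9791 each)
Jul 16, sell 322: 322/432 × $2,582.98 → $1,925.27
Total COGS = $1,238.97 + $668.60 + $1,726.50 + $1,925.27 = $5,559.34
Ending inventory (cost pool remaining) = $657.71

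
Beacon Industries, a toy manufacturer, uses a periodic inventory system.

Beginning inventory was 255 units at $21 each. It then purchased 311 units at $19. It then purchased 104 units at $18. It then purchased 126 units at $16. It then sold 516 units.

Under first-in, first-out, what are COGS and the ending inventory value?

COGS = $10,314; ending inventory = $4,838

Sale 1 (516) [FIFO — oldest first]: 255 @ $21 + 261 @ $19 = $10,314
Ending inventory: 50 @ $19 + 104 @ $18 + 126 @ $16 = $4,838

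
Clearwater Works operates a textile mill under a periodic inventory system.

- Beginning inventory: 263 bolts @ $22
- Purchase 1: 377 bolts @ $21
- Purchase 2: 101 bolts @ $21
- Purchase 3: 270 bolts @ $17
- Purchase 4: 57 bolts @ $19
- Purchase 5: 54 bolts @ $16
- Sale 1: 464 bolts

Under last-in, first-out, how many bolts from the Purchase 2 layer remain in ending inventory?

18

Sale 1 (464) [LIFO — newest first]: 54 @ $16 + 57 @ $19 + 270 @ $17 + 83 @ $21 = $8,280
Ending inventory: 263 @ $22 + 377 @ $21 + 18 @ $21 = $14,081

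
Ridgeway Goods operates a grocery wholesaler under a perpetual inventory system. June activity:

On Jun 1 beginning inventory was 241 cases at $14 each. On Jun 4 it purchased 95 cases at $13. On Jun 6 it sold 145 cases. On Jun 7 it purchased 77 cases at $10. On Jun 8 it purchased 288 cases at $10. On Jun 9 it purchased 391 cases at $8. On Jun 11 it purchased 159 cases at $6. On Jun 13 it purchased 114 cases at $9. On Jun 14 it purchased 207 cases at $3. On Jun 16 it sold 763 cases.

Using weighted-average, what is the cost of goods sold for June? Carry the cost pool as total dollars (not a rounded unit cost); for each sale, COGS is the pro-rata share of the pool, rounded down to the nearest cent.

COGS = $8,404.72

After Jun 1: 241 on hand, pool $3,374.00 (≈ $14.0000 each)
After Jun 4: 336 on hand, pool $4,609.00 (≈ $13.7173 each)
Jun 6, sell 145: 145/336 × $4,609.00 → $1,989.00
After Jun 7: 268 on hand, pool $3,390.00 (≈ $12.6493 each)
After Jun 8: 556 on hand, pool $6,270.00 (≈ $11.2770 each)
After Jun 9: 947 on hand, pool $9,398.00 (≈ $9.9240 each)
After Jun 11: 1106 on hand, pool $10,352.00 (≈ $9.3599 each)
After Jun 13: 1220 on hand, pool $11,378.00 (≈ $9.3262 each)
After Jun 14: 1427 on hand, pool $11,999.00 (≈ $8.4085 each)
Jun 16, sell 763: 763/1427 × $11,999.00 → $6,415.72
Total COGS = $1,989.00 + $6,415.72 = $8,404.72
Ending inventory (cost pool remaining) = $5,583.28
Check: goods available $13,988.00 = COGS $8,404.72 + ending $5,583.28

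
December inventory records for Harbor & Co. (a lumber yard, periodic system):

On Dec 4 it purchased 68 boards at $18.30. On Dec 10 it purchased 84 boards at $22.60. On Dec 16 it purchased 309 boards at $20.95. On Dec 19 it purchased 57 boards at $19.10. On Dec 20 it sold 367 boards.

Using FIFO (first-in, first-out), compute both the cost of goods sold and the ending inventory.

COGS = $7,647.05; ending inventory = $3,058.00

Dec 20, 367 sold [FIFO — oldest first]: 68 @ $18.30 + 84 @ $22.60 + 215 @ $20.95 = $7,647.05
Ending inventory: 94 @ $20.95 + 57 @ $19.10 = $3,058.00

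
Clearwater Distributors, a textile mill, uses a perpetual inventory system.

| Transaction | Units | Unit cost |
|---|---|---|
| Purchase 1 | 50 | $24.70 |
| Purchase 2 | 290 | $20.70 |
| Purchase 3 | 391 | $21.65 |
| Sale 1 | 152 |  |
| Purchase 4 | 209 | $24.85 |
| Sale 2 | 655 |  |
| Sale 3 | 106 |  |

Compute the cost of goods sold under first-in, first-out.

Sale 1 (152) [FIFO — oldest first]: 50 @ $24.70 + 102 @ $20.70 = $3,346.40
Sale 2 (655) [FIFO — oldest first]: 188 @ $20.70 + 391 @ $21.65 + 76 @ $24.85 = $14,245.35
Sale 3 (106) [FIFO — oldest first]: 106 @ $24.85 = $2,634.10
Total COGS = $3,346.40 + $14,245.35 + $2,634.10 = $20,225.85
Ending inventory: 27 @ $24.85 = $670.95

COGS = $20,225.85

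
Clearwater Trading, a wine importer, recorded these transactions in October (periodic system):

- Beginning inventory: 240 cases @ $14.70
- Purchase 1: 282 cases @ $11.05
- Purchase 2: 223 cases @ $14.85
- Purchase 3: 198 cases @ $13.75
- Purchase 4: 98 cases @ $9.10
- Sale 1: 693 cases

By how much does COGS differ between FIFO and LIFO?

FIFO COGS: 240 @ $14.70 + 282 @ $11.05 + 171 @ $14.85 = $9,183.45
LIFO COGS: 98 @ $9.10 + 198 @ $13.75 + 223 @ $14.85 + 174 @ $11.05 = $8,848.55
Difference = |$9,183.45 − $8,848.55| = $334.90

$334.90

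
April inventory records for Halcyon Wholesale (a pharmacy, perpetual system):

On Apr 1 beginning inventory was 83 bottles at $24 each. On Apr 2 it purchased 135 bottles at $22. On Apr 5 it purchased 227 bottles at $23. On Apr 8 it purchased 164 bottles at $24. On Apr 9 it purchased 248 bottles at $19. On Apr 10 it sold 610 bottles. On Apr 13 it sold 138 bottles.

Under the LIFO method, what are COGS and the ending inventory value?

COGS = $16,267; ending inventory = $2,564

Apr 10, 610 sold [LIFO — newest first]: 248 @ $19 + 164 @ $24 + 198 @ $23 = $13,202
Apr 13, 138 sold [LIFO — newest first]: 29 @ $23 + 109 @ $22 = $3,065
Total COGS = $13,202 + $3,065 = $16,267
Ending inventory: 83 @ $24 + 26 @ $22 = $2,564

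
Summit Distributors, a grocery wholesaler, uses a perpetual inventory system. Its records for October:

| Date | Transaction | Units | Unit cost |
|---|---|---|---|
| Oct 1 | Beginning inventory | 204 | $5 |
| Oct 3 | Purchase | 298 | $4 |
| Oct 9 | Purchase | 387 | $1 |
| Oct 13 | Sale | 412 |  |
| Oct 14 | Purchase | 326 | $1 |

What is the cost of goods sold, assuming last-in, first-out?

COGS = $487

Oct 13, 412 sold [LIFO — newest first]: 387 @ $1 + 25 @ $4 = $487
Ending inventory: 204 @ $5 + 273 @ $4 + 326 @ $1 = $2,438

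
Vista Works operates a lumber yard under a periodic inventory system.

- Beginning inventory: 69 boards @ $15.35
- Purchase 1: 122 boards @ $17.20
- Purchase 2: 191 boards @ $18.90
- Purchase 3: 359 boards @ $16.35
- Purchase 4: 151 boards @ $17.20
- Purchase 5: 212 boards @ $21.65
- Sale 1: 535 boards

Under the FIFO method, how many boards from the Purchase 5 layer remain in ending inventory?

Sale 1 (535) [FIFO — oldest first]: 69 @ $15.35 + 122 @ $17.20 + 191 @ $18.90 + 153 @ $16.35 = $9,269.00
Ending inventory: 206 @ $16.35 + 151 @ $17.20 + 212 @ $21.65 = $10,555.10

212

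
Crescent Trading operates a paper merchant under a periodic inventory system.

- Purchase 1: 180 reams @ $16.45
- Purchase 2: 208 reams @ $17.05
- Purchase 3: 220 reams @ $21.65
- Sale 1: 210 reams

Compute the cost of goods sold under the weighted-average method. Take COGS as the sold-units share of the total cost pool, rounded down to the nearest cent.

Sale 1, sell 210: 210/608 × $11,270.40 → $3,892.73
Ending inventory (cost pool remaining) = $7,377.67
Check: goods available $11,270.40 = COGS $3,892.73 + ending $7,377.67

COGS = $3,892.73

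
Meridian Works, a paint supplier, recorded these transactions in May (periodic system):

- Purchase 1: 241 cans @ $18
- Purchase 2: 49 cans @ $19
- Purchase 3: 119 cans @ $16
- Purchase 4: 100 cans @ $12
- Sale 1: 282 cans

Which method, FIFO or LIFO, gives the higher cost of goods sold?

FIFO COGS: 241 @ $18 + 41 @ $19 = $5,117
LIFO COGS: 100 @ $12 + 119 @ $16 + 49 @ $19 + 14 @ $18 = $4,287

FIFO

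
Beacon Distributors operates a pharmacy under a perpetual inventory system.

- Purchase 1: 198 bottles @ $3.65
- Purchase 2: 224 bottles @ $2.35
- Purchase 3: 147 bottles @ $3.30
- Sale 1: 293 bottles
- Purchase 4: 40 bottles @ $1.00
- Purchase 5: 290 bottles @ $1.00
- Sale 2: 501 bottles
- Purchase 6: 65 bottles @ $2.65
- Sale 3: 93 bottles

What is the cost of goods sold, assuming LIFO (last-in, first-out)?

COGS = $1,955.40

Sale 1 (293) [LIFO — newest first]: 147 @ $3.30 + 146 @ $2.35 = $828.20
Sale 2 (501) [LIFO — newest first]: 290 @ $1.00 + 40 @ $1.00 + 78 @ $2.35 + 93 @ $3.65 = $852.75
Sale 3 (93) [LIFO — newest first]: 65 @ $2.65 + 28 @ $3.65 = $274.45
Total COGS = $828.20 + $852.75 + $274.45 = $1,955.40
Ending inventory: 77 @ $3.65 = $281.05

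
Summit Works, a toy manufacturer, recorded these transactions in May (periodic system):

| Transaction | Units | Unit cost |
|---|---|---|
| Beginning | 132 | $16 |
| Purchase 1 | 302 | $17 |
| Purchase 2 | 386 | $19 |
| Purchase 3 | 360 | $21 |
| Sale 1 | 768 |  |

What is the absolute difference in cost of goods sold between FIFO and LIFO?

FIFO COGS: 132 @ $16 + 302 @ $17 + 334 @ $19 = $13,592
LIFO COGS: 360 @ $21 + 386 @ $19 + 22 @ $17 = $15,268
Difference = |$13,592 − $15,268| = $1,676

$1,676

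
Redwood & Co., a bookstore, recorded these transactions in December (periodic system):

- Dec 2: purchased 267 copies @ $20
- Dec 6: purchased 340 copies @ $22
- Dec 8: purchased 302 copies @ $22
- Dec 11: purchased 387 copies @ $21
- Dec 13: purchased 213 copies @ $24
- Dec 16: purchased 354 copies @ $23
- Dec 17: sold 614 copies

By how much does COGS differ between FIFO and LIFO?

$1,267

FIFO COGS: 267 @ $20 + 340 @ $22 + 7 @ $22 = $12,974
LIFO COGS: 354 @ $23 + 213 @ $24 + 47 @ $21 = $14,241
Difference = |$12,974 − $14,241| = $1,267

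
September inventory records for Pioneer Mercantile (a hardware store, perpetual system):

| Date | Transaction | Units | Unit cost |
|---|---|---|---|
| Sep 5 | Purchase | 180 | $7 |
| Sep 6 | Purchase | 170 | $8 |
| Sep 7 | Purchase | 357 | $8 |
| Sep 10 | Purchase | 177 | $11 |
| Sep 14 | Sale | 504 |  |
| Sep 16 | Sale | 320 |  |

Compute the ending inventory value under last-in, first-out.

Ending inventory = $420

Sep 14, 504 sold [LIFO — newest first]: 177 @ $11 + 327 @ $8 = $4,563
Sep 16, 320 sold [LIFO — newest first]: 30 @ $8 + 170 @ $8 + 120 @ $7 = $2,440
Total COGS = $4,563 + $2,440 = $7,003
Ending inventory: 60 @ $7 = $420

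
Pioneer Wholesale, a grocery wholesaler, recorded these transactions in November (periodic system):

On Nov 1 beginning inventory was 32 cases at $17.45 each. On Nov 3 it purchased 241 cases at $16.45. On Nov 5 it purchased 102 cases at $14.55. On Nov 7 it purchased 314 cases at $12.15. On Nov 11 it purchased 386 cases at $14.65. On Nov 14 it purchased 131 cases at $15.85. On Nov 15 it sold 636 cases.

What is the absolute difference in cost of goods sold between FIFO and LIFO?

FIFO COGS: 32 @ $17.45 + 241 @ $16.45 + 102 @ $14.55 + 261 @ $12.15 = $9,178.10
LIFO COGS: 131 @ $15.85 + 386 @ $14.65 + 119 @ $12.15 = $9,177.10
Difference = |$9,178.10 − $9,177.10| = $1.00

$1.00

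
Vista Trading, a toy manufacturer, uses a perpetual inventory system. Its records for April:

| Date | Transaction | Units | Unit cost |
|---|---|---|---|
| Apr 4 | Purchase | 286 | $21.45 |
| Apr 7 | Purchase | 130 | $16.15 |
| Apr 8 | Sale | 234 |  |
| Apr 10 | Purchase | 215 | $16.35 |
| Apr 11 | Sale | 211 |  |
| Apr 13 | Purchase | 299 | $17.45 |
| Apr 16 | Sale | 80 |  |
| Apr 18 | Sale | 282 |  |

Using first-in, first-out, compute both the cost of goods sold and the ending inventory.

COGS = $14,820.65; ending inventory = $2,146.35

Apr 8, 234 sold [FIFO — oldest first]: 234 @ $21.45 = $5,019.30
Apr 11, 211 sold [FIFO — oldest first]: 52 @ $21.45 + 130 @ $16.15 + 29 @ $16.35 = $3,689.05
Apr 16, 80 sold [FIFO — oldest first]: 80 @ $16.35 = $1,308.00
Apr 18, 282 sold [FIFO — oldest first]: 106 @ $16.35 + 176 @ $17.45 = $4,804.30
Total COGS = $5,019.30 + $3,689.05 + $1,308.00 + $4,804.30 = $14,820.65
Ending inventory: 123 @ $17.45 = $2,146.35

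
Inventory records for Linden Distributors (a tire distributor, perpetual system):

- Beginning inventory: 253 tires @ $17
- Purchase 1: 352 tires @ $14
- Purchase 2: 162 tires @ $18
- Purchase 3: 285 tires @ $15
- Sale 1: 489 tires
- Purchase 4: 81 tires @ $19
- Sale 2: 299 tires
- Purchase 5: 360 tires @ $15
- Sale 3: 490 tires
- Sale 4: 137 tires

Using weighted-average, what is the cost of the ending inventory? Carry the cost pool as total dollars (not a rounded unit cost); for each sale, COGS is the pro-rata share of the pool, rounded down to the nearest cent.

Ending inventory = $1,209.51

After Beginning: 253 on hand, pool $4,301.00 (≈ $17.0000 each)
After Purchase 1: 605 on hand, pool $9,229.00 (≈ $15.2545 each)
After Purchase 2: 767 on hand, pool $12,145.00 (≈ $15.8344 each)
After Purchase 3: 1052 on hand, pool $16,420.00 (≈ $15.6084 each)
Sale 1, sell 489: 489/1052 × $16,420.00 → $7,632.49
After Purchase 4: 644 on hand, pool $10,326.51 (≈ $16.0350 each)
Sale 2, sell 299: 299/644 × $10,326.51 → $4,794.45
After Purchase 5: 705 on hand, pool $10,932.06 (≈ $15.5065 each)
Sale 3, sell 490: 490/705 × $10,932.06 → $7,598.16
Sale 4, sell 137: 137/215 × $3,333.90 → $2,124.39
Total COGS = $7,632.49 + $4,794.45 + $7,598.16 + $2,124.39 = $22,149.49
Ending inventory (cost pool remaining) = $1,209.51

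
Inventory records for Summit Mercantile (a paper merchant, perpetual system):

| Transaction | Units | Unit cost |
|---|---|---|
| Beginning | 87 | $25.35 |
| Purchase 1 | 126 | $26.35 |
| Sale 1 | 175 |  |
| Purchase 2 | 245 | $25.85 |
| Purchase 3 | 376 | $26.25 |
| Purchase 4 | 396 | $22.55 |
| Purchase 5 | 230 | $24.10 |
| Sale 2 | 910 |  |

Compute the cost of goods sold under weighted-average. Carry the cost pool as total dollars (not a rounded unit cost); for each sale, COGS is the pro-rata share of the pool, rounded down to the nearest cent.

COGS = $26,961.76

After Beginning: 87 on hand, pool $2,205.45 (≈ $25.3500 each)
After Purchase 1: 213 on hand, pool $5,525.55 (≈ $25.9415 each)
Sale 1, sell 175: 175/213 × $5,525.55 → $4,539.77
After Purchase 2: 283 on hand, pool $7,319.03 (≈ $25.8623 each)
After Purchase 3: 659 on hand, pool $17,189.03 (≈ $26.0835 each)
After Purchase 4: 1055 on hand, pool $26,118.83 (≈ $24.7572 each)
After Purchase 5: 1285 on hand, pool $31,661.83 (≈ $24.6396 each)
Sale 2, sell 910: 910/1285 × $31,661.83 → $22,421.99
Total COGS = $4,539.77 + $22,421.99 = $26,961.76
Ending inventory (cost pool remaining) = $9,239.84
Check: goods available $36,201.60 = COGS $26,961.76 + ending $9,239.84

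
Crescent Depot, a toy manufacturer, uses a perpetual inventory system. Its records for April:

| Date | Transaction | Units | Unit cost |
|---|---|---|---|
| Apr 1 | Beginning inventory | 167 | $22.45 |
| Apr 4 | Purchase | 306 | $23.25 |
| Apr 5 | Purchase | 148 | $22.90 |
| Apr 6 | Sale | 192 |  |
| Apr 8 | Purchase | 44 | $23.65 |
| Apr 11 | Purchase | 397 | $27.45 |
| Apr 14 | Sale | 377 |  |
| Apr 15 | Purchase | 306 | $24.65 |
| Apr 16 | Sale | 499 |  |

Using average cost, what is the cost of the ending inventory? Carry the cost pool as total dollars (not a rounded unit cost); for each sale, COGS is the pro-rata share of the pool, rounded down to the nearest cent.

After Apr 1: 167 on hand, pool $3,749.15 (≈ $22.4500 each)
After Apr 4: 473 on hand, pool $10,863.65 (≈ $22.9675 each)
After Apr 5: 621 on hand, pool $14,252.85 (≈ $22.9514 each)
Apr 6, sell 192: 192/621 × $14,252.85 → $4,406.67
After Apr 8: 473 on hand, pool $10,886.78 (≈ $23.0164 each)
After Apr 11: 870 on hand, pool $21,784.43 (≈ $25.0396 each)
Apr 14, sell 377: 377/870 × $21,784.43 → $9,439.91
After Apr 15: 799 on hand, pool $19,887.42 (≈ $24.8904 each)
Apr 16, sell 499: 499/799 × $19,887.42 → $12,420.30
Total COGS = $4,406.67 + $9,439.91 + $12,420.30 = $26,266.88
Ending inventory (cost pool remaining) = $7,467.12
Check: goods available $33,734.00 = COGS $26,266.88 + ending $7,467.12

Ending inventory = $7,467.12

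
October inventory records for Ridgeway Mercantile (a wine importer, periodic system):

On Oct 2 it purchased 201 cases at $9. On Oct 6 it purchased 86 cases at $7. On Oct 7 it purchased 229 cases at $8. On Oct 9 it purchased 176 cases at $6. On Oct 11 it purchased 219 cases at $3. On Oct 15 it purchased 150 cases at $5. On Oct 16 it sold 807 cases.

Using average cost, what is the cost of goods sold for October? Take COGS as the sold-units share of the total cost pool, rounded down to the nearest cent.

COGS = $5,100.60

Oct 16, sell 807: 807/1061 × $6,706.00 → $5,100.60
Ending inventory (cost pool remaining) = $1,605.40
Check: goods available $6,706.00 = COGS $5,100.60 + ending $1,605.40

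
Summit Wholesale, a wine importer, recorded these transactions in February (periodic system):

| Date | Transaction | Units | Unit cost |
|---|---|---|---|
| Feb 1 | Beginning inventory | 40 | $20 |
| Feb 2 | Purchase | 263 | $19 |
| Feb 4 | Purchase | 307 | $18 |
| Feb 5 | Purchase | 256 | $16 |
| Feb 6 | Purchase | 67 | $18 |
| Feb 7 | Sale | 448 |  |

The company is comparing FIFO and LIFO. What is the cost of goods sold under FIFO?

COGS = $8,407

FIFO COGS: 40 @ $20 + 263 @ $19 + 145 @ $18 = $8,407
LIFO COGS: 67 @ $18 + 256 @ $16 + 125 @ $18 = $7,552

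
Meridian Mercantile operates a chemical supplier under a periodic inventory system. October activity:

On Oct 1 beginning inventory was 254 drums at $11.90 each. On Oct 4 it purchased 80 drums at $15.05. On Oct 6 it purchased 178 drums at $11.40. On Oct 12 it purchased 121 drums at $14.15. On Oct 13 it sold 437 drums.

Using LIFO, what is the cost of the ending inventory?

Ending inventory = $2,332.40

Oct 13, 437 sold [LIFO — newest first]: 121 @ $14.15 + 178 @ $11.40 + 80 @ $15.05 + 58 @ $11.90 = $5,635.55
Ending inventory: 196 @ $11.90 = $2,332.40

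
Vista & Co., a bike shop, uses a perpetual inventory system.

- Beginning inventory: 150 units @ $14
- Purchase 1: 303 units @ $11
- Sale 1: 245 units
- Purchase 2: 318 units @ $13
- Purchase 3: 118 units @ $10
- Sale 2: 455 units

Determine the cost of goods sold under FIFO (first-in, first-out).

COGS = $8,644

Sale 1 (245) [FIFO — oldest first]: 150 @ $14 + 95 @ $11 = $3,145
Sale 2 (455) [FIFO — oldest first]: 208 @ $11 + 247 @ $13 = $5,499
Total COGS = $3,145 + $5,499 = $8,644
Ending inventory: 71 @ $13 + 118 @ $10 = $2,103
Check: goods available $10,747 = COGS $8,644 + ending $2,103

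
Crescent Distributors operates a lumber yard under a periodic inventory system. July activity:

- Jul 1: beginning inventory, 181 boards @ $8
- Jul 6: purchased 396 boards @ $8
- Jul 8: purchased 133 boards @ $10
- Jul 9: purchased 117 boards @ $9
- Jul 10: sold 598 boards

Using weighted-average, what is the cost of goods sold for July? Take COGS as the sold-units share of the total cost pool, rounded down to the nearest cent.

COGS = $5,060.94

Jul 10, sell 598: 598/827 × $6,999.00 → $5,060.94
Ending inventory (cost pool remaining) = $1,938.06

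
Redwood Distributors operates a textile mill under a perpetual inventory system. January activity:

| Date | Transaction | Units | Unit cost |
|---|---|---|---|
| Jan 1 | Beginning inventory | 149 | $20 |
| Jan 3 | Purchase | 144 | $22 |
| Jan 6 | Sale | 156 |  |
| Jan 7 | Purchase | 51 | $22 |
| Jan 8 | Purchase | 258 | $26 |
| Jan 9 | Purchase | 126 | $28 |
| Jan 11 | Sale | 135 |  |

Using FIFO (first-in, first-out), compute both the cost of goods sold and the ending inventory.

COGS = $6,104; ending inventory = $11,402

Jan 6, 156 sold [FIFO — oldest first]: 149 @ $20 + 7 @ $22 = $3,134
Jan 11, 135 sold [FIFO — oldest first]: 135 @ $22 = $2,970
Total COGS = $3,134 + $2,970 = $6,104
Ending inventory: 2 @ $22 + 51 @ $22 + 258 @ $26 + 126 @ $28 = $11,402
Check: goods available $17,506 = COGS $6,104 + ending $11,402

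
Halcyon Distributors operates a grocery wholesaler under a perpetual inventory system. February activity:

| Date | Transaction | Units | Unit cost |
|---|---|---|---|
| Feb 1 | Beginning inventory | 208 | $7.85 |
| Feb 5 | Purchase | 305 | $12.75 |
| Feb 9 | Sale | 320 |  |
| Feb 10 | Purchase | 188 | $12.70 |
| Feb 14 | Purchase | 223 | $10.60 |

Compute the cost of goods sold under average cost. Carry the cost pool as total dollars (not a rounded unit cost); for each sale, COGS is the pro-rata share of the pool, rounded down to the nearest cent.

COGS = $3,444.24

After Feb 1: 208 on hand, pool $1,632.80 (≈ $7.8500 each)
After Feb 5: 513 on hand, pool $5,521.55 (≈ $10.7633 each)
Feb 9, sell 320: 320/513 × $5,521.55 → $3,444.24
After Feb 10: 381 on hand, pool $4,464.91 (≈ $11.7189 each)
After Feb 14: 604 on hand, pool $6,828.71 (≈ $11.3058 each)
Ending inventory (cost pool remaining) = $6,828.71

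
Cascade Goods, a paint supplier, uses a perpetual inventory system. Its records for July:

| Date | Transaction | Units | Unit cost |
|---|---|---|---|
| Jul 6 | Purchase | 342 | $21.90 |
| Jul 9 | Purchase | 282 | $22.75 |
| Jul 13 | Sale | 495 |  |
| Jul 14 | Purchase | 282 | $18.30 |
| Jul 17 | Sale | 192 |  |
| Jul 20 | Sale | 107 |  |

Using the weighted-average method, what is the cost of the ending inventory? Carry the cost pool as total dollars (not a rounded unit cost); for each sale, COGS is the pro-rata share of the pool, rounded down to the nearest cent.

Ending inventory = $2,189.67

After Jul 6: 342 on hand, pool $7,489.80 (≈ $21.9000 each)
After Jul 9: 624 on hand, pool $13,905.30 (≈ $22.2841 each)
Jul 13, sell 495: 495/624 × $13,905.30 → $11,030.64
After Jul 14: 411 on hand, pool $8,035.26 (≈ $19.5505 each)
Jul 17, sell 192: 192/411 × $8,035.26 → $3,753.69
Jul 20, sell 107: 107/219 × $4,281.57 → $2,091.90
Total COGS = $11,030.64 + $3,753.69 + $2,091.90 = $16,876.23
Ending inventory (cost pool remaining) = $2,189.67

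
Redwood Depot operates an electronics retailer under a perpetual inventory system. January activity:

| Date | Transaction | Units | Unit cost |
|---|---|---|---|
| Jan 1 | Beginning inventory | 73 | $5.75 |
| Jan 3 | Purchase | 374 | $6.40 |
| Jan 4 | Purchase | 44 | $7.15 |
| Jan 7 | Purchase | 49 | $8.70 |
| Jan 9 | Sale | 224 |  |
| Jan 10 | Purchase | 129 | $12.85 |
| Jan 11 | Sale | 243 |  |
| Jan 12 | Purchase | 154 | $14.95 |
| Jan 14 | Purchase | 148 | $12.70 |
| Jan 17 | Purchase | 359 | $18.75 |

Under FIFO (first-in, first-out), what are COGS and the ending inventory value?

COGS = $2,956.35; ending inventory = $13,168.70

Jan 9, 224 sold [FIFO — oldest first]: 73 @ $5.75 + 151 @ $6.40 = $1,386.15
Jan 11, 243 sold [FIFO — oldest first]: 223 @ $6.40 + 20 @ $7.15 = $1,570.20
Total COGS = $1,386.15 + $1,570.20 = $2,956.35
Ending inventory: 24 @ $7.15 + 49 @ $8.70 + 129 @ $12.85 + 154 @ $14.95 + 148 @ $12.70 + 359 @ $18.75 = $13,168.70
Check: goods available $16,125.05 = COGS $2,956.35 + ending $13,168.70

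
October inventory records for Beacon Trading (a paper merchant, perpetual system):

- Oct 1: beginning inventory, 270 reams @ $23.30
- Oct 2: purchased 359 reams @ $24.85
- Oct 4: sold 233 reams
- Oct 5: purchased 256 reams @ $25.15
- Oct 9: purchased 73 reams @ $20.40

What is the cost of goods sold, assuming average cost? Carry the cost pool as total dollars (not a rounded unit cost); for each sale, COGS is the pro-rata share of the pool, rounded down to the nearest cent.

COGS = $5,635.02

After Oct 1: 270 on hand, pool $6,291.00 (≈ $23.3000 each)
After Oct 2: 629 on hand, pool $15,212.15 (≈ $24.1847 each)
Oct 4, sell 233: 233/629 × $15,212.15 → $5,635.02
After Oct 5: 652 on hand, pool $16,015.53 (≈ $24.5637 each)
After Oct 9: 725 on hand, pool $17,504.73 (≈ $24.1445 each)
Ending inventory (cost pool remaining) = $17,504.73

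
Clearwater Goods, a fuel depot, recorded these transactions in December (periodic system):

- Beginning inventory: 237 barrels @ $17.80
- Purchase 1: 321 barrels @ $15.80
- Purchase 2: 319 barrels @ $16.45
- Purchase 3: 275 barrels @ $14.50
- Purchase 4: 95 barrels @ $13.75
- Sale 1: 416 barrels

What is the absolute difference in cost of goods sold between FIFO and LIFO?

$996.35

FIFO COGS: 237 @ $17.80 + 179 @ $15.80 = $7,046.80
LIFO COGS: 95 @ $13.75 + 275 @ $14.50 + 46 @ $16.45 = $6,050.45
Difference = |$7,046.80 − $6,050.45| = $996.35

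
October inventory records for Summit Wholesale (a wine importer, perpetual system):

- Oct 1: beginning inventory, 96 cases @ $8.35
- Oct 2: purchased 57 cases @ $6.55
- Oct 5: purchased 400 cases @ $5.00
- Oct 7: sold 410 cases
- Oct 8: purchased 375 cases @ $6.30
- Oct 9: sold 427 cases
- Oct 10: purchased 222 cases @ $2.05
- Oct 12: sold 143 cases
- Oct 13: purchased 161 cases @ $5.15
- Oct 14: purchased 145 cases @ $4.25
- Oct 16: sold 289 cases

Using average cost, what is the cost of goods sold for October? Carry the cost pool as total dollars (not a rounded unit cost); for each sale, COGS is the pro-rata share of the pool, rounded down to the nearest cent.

After Oct 1: 96 on hand, pool $801.60 (≈ $8.3500 each)
After Oct 2: 153 on hand, pool $1,174.95 (≈ $7.6794 each)
After Oct 5: 553 on hand, pool $3,174.95 (≈ $5.7413 each)
Oct 7, sell 410: 410/553 × $3,174.95 → $2,353.94
After Oct 8: 518 on hand, pool $3,183.51 (≈ $6.1458 each)
Oct 9, sell 427: 427/518 × $3,183.51 → $2,624.24
After Oct 10: 313 on hand, pool $1,014.37 (≈ $3.2408 each)
Oct 12, sell 143: 143/313 × $1,014.37 → $463.43
After Oct 13: 331 on hand, pool $1,380.09 (≈ $4.1695 each)
After Oct 14: 476 on hand, pool $1,996.34 (≈ $4.1940 each)
Oct 16, sell 289: 289/476 × $1,996.34 → $1,212.06
Total COGS = $2,353.94 + $2,624.24 + $463.43 + $1,212.06 = $6,653.67
Ending inventory (cost pool remaining) = $784.28

COGS = $6,653.67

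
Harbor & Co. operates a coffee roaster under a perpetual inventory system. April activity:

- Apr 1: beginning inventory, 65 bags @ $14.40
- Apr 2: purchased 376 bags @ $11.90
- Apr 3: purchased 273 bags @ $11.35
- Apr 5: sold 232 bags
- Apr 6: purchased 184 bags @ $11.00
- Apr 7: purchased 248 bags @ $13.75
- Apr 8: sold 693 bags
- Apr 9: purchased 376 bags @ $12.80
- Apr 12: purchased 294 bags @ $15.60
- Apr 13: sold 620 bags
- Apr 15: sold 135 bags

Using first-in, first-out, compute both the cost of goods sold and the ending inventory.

Apr 5, 232 sold [FIFO — oldest first]: 65 @ $14.40 + 167 @ $11.90 = $2,923.30
Apr 8, 693 sold [FIFO — oldest first]: 209 @ $11.90 + 273 @ $11.35 + 184 @ $11.00 + 27 @ $13.75 = $7,980.90
Apr 13, 620 sold [FIFO — oldest first]: 221 @ $13.75 + 376 @ $12.80 + 23 @ $15.60 = $8,210.35
Apr 15, 135 sold [FIFO — oldest first]: 135 @ $15.60 = $2,106.00
Total COGS = $2,923.30 + $7,980.90 + $8,210.35 + $2,106.00 = $21,220.55
Ending inventory: 136 @ $15.60 = $2,121.60
Check: goods available $23,342.15 = COGS $21,220.55 + ending $2,121.60

COGS = $21,220.55; ending inventory = $2,121.60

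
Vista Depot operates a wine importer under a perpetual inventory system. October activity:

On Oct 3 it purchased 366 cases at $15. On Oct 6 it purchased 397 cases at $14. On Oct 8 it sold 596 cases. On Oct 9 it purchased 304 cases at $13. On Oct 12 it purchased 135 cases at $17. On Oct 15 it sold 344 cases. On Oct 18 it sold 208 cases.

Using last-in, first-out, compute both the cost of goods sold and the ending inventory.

COGS = $16,485; ending inventory = $810

Oct 8, 596 sold [LIFO — newest first]: 397 @ $14 + 199 @ $15 = $8,543
Oct 15, 344 sold [LIFO — newest first]: 135 @ $17 + 209 @ $13 = $5,012
Oct 18, 208 sold [LIFO — newest first]: 95 @ $13 + 113 @ $15 = $2,930
Total COGS = $8,543 + $5,012 + $2,930 = $16,485
Ending inventory: 54 @ $15 = $810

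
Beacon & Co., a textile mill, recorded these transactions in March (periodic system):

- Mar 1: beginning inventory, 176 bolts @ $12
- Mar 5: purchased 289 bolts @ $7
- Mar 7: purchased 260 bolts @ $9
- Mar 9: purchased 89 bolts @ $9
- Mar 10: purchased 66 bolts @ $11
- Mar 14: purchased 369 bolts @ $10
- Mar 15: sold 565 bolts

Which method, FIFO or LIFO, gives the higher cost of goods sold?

FIFO COGS: 176 @ $12 + 289 @ $7 + 100 @ $9 = $5,035
LIFO COGS: 369 @ $10 + 66 @ $11 + 89 @ $9 + 41 @ $9 = $5,586

LIFO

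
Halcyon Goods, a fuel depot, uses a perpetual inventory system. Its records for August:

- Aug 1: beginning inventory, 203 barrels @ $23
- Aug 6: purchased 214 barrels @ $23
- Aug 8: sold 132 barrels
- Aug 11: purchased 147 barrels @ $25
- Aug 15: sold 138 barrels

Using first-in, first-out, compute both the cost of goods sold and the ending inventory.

COGS = $6,210; ending inventory = $7,056

Aug 8, 132 sold [FIFO — oldest first]: 132 @ $23 = $3,036
Aug 15, 138 sold [FIFO — oldest first]: 71 @ $23 + 67 @ $23 = $3,174
Total COGS = $3,036 + $3,174 = $6,210
Ending inventory: 147 @ $23 + 147 @ $25 = $7,056
Check: goods available $13,266 = COGS $6,210 + ending $7,056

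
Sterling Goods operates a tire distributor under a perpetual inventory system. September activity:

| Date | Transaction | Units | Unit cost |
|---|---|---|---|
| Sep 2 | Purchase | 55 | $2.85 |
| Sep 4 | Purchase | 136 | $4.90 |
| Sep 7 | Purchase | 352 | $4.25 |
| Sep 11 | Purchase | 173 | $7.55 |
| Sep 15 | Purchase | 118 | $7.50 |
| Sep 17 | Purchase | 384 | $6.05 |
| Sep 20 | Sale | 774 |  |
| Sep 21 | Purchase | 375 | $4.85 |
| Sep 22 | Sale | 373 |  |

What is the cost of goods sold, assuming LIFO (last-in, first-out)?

COGS = $6,744.15

Sep 20, 774 sold [LIFO — newest first]: 384 @ $6.05 + 118 @ $7.50 + 173 @ $7.55 + 99 @ $4.25 = $4,935.10
Sep 22, 373 sold [LIFO — newest first]: 373 @ $4.85 = $1,809.05
Total COGS = $4,935.10 + $1,809.05 = $6,744.15
Ending inventory: 55 @ $2.85 + 136 @ $4.90 + 253 @ $4.25 + 2 @ $4.85 = $1,908.10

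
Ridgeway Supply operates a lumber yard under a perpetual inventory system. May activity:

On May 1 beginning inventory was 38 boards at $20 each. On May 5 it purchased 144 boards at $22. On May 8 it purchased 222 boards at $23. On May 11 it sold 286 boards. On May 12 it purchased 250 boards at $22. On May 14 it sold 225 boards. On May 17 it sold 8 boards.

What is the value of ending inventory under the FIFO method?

May 11, 286 sold [FIFO — oldest first]: 38 @ $20 + 144 @ $22 + 104 @ $23 = $6,320
May 14, 225 sold [FIFO — oldest first]: 118 @ $23 + 107 @ $22 = $5,068
May 17, 8 sold [FIFO — oldest first]: 8 @ $22 = $176
Total COGS = $6,320 + $5,068 + $176 = $11,564
Ending inventory: 135 @ $22 = $2,970

Ending inventory = $2,970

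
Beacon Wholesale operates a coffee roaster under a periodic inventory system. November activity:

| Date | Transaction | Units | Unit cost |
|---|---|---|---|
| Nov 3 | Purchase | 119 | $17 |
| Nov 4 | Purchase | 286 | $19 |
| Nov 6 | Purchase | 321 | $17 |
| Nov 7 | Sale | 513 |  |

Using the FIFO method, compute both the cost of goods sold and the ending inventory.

Nov 7, 513 sold [FIFO — oldest first]: 119 @ $17 + 286 @ $19 + 108 @ $17 = $9,293
Ending inventory: 213 @ $17 = $3,621

COGS = $9,293; ending inventory = $3,621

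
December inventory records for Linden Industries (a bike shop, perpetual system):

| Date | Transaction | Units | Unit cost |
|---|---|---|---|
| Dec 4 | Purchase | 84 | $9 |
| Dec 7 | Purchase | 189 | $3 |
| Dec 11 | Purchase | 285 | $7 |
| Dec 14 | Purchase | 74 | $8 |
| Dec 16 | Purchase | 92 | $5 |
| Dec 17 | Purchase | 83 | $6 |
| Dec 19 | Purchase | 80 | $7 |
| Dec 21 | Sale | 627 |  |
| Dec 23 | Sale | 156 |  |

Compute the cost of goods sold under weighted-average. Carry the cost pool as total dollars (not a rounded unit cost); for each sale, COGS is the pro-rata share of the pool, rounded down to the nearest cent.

After Dec 4: 84 on hand, pool $756.00 (≈ $9.0000 each)
After Dec 7: 273 on hand, pool $1,323.00 (≈ $4.8462 each)
After Dec 11: 558 on hand, pool $3,318.00 (≈ $5.9462 each)
After Dec 14: 632 on hand, pool $3,910.00 (≈ $6.1867 each)
After Dec 16: 724 on hand, pool $4,370.00 (≈ $6.0359 each)
After Dec 17: 807 on hand, pool $4,868.00 (≈ $6.0322 each)
After Dec 19: 887 on hand, pool $5,428.00 (≈ $6.1195 each)
Dec 21, sell 627: 627/887 × $5,428.00 → $3,836.92
Dec 23, sell 156: 156/260 × $1,591.08 → $954.64
Total COGS = $3,836.92 + $954.64 = $4,791.56
Ending inventory (cost pool remaining) = $636.44

COGS = $4,791.56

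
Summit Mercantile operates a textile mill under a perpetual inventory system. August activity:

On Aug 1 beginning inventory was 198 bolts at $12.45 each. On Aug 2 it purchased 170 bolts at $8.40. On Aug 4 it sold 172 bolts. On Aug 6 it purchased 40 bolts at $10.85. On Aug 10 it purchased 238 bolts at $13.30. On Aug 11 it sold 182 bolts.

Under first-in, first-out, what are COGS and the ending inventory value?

COGS = $3,775.50; ending inventory = $3,717.00

Aug 4, 172 sold [FIFO — oldest first]: 172 @ $12.45 = $2,141.40
Aug 11, 182 sold [FIFO — oldest first]: 26 @ $12.45 + 156 @ $8.40 = $1,634.10
Total COGS = $2,141.40 + $1,634.10 = $3,775.50
Ending inventory: 14 @ $8.40 + 40 @ $10.85 + 238 @ $13.30 = $3,717.00
Check: goods available $7,492.50 = COGS $3,775.50 + ending $3,717.00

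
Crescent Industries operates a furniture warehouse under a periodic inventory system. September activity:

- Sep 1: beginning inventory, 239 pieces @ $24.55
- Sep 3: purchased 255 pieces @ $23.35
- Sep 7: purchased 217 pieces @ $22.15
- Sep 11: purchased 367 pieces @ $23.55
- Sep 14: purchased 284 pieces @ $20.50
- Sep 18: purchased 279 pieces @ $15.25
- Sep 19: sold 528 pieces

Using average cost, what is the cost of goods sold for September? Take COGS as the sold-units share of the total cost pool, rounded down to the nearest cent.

COGS = $11,373.34

Sep 19, sell 528: 528/1641 × $35,347.85 → $11,373.34
Ending inventory (cost pool remaining) = $23,974.51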